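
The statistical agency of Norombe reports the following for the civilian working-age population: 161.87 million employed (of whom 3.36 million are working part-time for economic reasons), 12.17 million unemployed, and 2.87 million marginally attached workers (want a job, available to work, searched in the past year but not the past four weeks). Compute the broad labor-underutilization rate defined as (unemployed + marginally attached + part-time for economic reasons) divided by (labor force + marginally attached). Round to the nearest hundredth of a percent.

Broad underutilization rate ≈ 10.40%.

Labor force = 161.87 + 12.17 = 174.04 million.
Numerator = 12.17 + 2.87 + 3.36 = 18.40 million.
Denominator = 174.04 + 2.87 = 176.91 million.
Broad rate = 18.40 / 176.91 = 10.40%.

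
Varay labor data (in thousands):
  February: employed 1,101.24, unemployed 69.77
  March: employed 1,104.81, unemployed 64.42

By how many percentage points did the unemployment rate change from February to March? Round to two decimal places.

The unemployment rate changed by −0.45 percentage points.

February: labor force = 1,101.24 + 69.77 = 1,171.01; u = 69.77/1,171.01 = 5.96%.
March: labor force = 1,104.81 + 64.42 = 1,169.23; u = 64.42/1,169.23 = 5.51%.
Change = 5.51% − 5.96% = −0.45 pp.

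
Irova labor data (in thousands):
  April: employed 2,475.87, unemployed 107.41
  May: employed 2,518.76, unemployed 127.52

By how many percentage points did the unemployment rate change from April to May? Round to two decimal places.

April: labor force = 2,475.87 + 107.41 = 2,583.28; u = 107.41/2,583.28 = 4.16%.
May: labor force = 2,518.76 + 127.52 = 2,646.28; u = 127.52/2,646.28 = 4.82%.
Change = 4.82% − 4.16% = +0.66 pp.

The unemployment rate changed by +0.66 percentage points.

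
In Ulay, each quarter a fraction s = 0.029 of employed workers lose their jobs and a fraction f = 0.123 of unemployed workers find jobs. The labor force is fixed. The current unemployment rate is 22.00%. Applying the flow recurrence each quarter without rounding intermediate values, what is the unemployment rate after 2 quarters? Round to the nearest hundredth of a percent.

With a fixed labor force, u_{t+1} = u_t + s·(1−u_t) − f·u_t = u_t·(1−s−f) + s.
Here 1−s−f = 0.848 and s = 0.029.
u_1 = 0.220000 × 0.848 + 0.029 = 0.215560.
u_2 = 0.215560 × 0.848 + 0.029 = 0.211795.

Unemployment rate after two quarters ≈ 21.18%.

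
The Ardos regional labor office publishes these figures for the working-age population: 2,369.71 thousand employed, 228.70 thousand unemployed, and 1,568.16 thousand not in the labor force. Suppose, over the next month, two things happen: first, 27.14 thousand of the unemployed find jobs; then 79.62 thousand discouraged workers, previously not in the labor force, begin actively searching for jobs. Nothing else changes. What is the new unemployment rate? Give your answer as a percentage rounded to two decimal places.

Initially, labor force = 2,369.71 + 228.70 = 2,598.41 thousand, so u = 228.70/2,598.41 = 8.80%.
After the first change, unemployed falls and employed rises by 27.14; labor force unchanged → E = 2,396.85, U = 201.56, labor force = 2,598.41 thousand.
After the second change, unemployed and labor force both rise by 79.62 → E = 2,396.85, U = 281.18, labor force = 2,678.03 thousand.
New unemployment rate = 281.18 / 2,678.03 = 10.50%.

New unemployment rate ≈ 10.50%.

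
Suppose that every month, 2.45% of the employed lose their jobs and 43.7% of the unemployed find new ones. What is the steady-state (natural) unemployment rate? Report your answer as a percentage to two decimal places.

At steady state the flows balance: s·E = f·U, so U/(E+U) = s/(s+f).
u* = 2.45 / (2.45 + 43.7) = 2.45 / 46.15 = 5.31%.

Steady-state unemployment rate ≈ 5.31%.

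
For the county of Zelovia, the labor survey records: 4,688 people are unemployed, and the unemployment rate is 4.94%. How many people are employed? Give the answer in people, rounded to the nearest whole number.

Labor force = U / u = 4,688 / 0.0494 ≈ 94,899.
Employed = labor force − unemployed = 94,899 − 4,688 = 90,211.

About 90,211 are employed.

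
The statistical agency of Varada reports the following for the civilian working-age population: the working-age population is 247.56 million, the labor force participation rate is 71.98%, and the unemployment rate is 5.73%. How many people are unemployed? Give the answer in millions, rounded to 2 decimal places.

About 10.21 million are unemployed.

Labor force = 0.7198 × 247.56 = 178.19 million.
Unemployed = 0.0573 × 178.19 ≈ 10.21 million.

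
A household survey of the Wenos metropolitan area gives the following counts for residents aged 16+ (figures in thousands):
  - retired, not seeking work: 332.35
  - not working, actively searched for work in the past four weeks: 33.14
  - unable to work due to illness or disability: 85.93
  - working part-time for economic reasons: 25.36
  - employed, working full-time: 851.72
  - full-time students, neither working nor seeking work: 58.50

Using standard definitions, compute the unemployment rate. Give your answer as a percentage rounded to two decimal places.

Employed = 25.36 + 851.72 = 877.08 thousand (anyone who worked, including part-time for economic reasons, counts as employed).
Unemployed = 33.14 thousand.
Labor force = 877.08 + 33.14 = 910.22 thousand.
Unemployment rate = 33.14 / 910.22 = 3.64%.

Unemployment rate ≈ 3.64%.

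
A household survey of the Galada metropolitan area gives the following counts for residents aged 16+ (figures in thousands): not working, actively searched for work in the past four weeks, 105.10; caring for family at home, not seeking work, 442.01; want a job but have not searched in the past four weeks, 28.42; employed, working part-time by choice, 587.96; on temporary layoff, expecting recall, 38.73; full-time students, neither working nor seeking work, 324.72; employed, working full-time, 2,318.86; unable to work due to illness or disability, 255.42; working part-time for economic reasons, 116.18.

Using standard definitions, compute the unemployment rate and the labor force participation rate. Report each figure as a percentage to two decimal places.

Employed = 587.96 + 2,318.86 + 116.18 = 3,023.00 thousand (anyone who worked, including part-time for economic reasons, counts as employed).
Unemployed = 105.10 + 38.73 = 143.83 thousand (jobless and actively searching, or on temporary layoff).
Labor force = 3,023.00 + 143.83 = 3,166.83 thousand.
Not in labor force = 442.01 + 28.42 + 324.72 + 255.42 = 1,050.57 thousand (those not working and not actively searching are outside the labor force — including those who want a job but have given up searching).
Civilian working-age population = 3,166.83 + 1,050.57 = 4,217.40 thousand.
Unemployment rate = 143.83 / 3,166.83 = 4.54%.
Labor force participation rate = 3,166.83 / 4,217.40 = 75.09%.

Unemployment rate ≈ 4.54%; labor force participation rate ≈ 75.09%.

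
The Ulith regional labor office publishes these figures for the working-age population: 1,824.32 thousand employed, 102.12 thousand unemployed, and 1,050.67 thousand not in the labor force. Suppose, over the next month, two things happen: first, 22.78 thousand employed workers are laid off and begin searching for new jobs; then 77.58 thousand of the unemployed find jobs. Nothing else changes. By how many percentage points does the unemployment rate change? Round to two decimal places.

Initially, labor force = 1,824.32 + 102.12 = 1,926.44 thousand, so u = 102.12/1,926.44 = 5.30%.
After the first change, employed falls and unemployed rises by 22.78; labor force unchanged → E = 1,801.54, U = 124.90, labor force = 1,926.44 thousand.
After the second change, unemployed falls and employed rises by 77.58; labor force unchanged → E = 1,879.12, U = 47.32, labor force = 1,926.44 thousand.
New unemployment rate = 47.32 / 1,926.44 = 2.46%.
Change = 2.46% − 5.30% = −2.84 percentage points.

The unemployment rate changes by −2.84 percentage points.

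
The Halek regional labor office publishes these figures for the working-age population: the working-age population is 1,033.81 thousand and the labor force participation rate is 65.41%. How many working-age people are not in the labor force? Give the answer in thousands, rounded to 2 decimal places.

About 357.59 thousand are not in the labor force.

Share not in the labor force = 1 − 0.6541 = 0.3459.
Not in labor force = 0.3459 × 1,033.81 ≈ 357.59 thousand.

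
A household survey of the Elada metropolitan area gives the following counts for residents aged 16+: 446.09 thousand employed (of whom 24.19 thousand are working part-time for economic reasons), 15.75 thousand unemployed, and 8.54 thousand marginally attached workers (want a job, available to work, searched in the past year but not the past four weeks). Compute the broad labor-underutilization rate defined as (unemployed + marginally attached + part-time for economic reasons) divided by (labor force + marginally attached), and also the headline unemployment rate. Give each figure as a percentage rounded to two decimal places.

Labor force = 446.09 + 15.75 = 461.84 thousand.
Numerator = 15.75 + 8.54 + 24.19 = 48.48 thousand.
Denominator = 461.84 + 8.54 = 470.38 thousand.
Broad rate = 48.48 / 470.38 = 10.31%.
Headline unemployment rate = 15.75 / 461.84 = 3.41%.

Broad underutilization rate ≈ 10.31%; headline unemployment rate ≈ 3.41%.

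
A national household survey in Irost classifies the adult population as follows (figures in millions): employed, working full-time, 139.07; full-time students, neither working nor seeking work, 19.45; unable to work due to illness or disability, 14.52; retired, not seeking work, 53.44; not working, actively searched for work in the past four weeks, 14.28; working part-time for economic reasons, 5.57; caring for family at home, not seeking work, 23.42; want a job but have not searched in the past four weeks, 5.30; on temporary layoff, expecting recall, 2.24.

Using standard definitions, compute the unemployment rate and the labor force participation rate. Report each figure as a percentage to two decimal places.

Employed = 139.07 + 5.57 = 144.64 million (anyone who worked, including part-time for economic reasons, counts as employed).
Unemployed = 14.28 + 2.24 = 16.52 million (jobless and actively searching, or on temporary layoff).
Labor force = 144.64 + 16.52 = 161.16 million.
Not in labor force = 19.45 + 14.52 + 53.44 + 23.42 + 5.30 = 116.13 million (those not working and not actively searching are outside the labor force — including those who want a job but have given up searching).
Civilian working-age population = 161.16 + 116.13 = 277.29 million.
Unemployment rate = 16.52 / 161.16 = 10.25%.
Labor force participation rate = 161.16 / 277.29 = 58.12%.

Unemployment rate ≈ 10.25%; labor force participation rate ≈ 58.12%.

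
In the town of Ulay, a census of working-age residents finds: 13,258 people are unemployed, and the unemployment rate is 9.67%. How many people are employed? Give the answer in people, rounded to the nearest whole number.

About 123,846 are employed.

Labor force = U / u = 13,258 / 0.0967 ≈ 137,104.
Employed = labor force − unemployed = 137,104 − 13,258 = 123,846.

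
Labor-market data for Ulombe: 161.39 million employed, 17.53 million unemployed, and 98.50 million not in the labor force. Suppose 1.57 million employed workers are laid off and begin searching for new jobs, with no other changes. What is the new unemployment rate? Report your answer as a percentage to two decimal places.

Initially, labor force = 161.39 + 17.53 = 178.92 million, so u = 17.53/178.92 = 9.80%.
After the change, employed falls and unemployed rises by 1.57; labor force unchanged → E = 159.82, U = 19.10, labor force = 178.92 million.
New unemployment rate = 19.10 / 178.92 = 10.68%.

New unemployment rate ≈ 10.68%.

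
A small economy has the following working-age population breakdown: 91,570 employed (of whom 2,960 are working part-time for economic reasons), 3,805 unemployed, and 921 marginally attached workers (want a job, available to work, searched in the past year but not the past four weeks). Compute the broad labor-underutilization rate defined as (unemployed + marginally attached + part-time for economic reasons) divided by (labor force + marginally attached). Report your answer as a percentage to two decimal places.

Labor force = 91,570 + 3,805 = 95,375.
Numerator = 3,805 + 921 + 2,960 = 7,686.
Denominator = 95,375 + 921 = 96,296.
Broad rate = 7,686 / 96,296 = 7.98%.

Broad underutilization rate ≈ 7.98%.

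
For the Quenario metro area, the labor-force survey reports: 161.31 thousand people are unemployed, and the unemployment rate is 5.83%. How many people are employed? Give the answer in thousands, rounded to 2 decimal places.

Labor force = U / u = 161.31 / 0.0583 ≈ 2,766.90 thousand.
Employed = labor force − unemployed = 2,766.90 − 161.31 = 2,605.59 thousand.

About 2,605.59 thousand are employed.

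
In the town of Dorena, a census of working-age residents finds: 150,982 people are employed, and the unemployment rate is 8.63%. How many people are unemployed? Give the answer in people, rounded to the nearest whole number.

About 14,260 are unemployed.

Let U be the number unemployed. The labor force is E + U, and U/(E+U) = 0.0863.
So U = 0.0863 × 150,982 / (1 − 0.0863) = 13029.75 / 0.9137 ≈ 14,260.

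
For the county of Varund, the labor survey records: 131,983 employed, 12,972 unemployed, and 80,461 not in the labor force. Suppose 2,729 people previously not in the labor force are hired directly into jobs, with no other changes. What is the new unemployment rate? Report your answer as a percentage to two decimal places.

Initially, labor force = 131,983 + 12,972 = 144,955, so u = 12,972/144,955 = 8.95%.
After the change, employed and labor force both rise by 2,729; unemployed unchanged → E = 134,712, U = 12,972, labor force = 147,684.
New unemployment rate = 12,972 / 147,684 = 8.78%.

New unemployment rate ≈ 8.78%.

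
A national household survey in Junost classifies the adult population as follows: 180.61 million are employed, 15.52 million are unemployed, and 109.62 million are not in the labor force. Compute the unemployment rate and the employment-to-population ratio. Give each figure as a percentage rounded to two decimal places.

Unemployment rate ≈ 7.91%; employment-population ratio ≈ 59.07%.

Labor force = employed + unemployed = 180.61 + 15.52 = 196.13 million.
Working-age population = 196.13 + 109.62 = 305.75 million.
Unemployment rate = 15.52 / 196.13 = 7.91%.
Employment-population ratio = 180.61 / 305.75 = 59.07%.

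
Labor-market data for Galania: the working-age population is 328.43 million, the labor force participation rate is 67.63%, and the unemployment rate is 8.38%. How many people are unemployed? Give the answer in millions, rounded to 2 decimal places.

Labor force = 0.6763 × 328.43 = 222.12 million.
Unemployed = 0.0838 × 222.12 ≈ 18.61 million.

About 18.61 million are unemployed.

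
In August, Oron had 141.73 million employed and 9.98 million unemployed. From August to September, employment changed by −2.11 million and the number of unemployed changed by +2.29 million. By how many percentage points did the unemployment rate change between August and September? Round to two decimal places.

August: labor force = 141.73 + 9.98 = 151.71; u = 9.98/151.71 = 6.58%.
September: labor force = 139.62 + 12.27 = 151.89; u = 12.27/151.89 = 8.08%.
Change = 8.08% − 6.58% = +1.50 pp.

The unemployment rate changed by +1.50 percentage points.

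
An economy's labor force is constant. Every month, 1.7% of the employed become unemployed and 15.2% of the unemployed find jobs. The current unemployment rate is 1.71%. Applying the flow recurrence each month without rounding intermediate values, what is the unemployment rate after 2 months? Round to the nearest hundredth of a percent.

Unemployment rate after two months ≈ 4.29%.

With a fixed labor force, u_{t+1} = u_t + s·(1−u_t) − f·u_t = u_t·(1−s−f) + s.
Here 1−s−f = 0.831 and s = 0.017.
u_1 = 0.017100 × 0.831 + 0.017 = 0.031210.
u_2 = 0.031210 × 0.831 + 0.017 = 0.042936.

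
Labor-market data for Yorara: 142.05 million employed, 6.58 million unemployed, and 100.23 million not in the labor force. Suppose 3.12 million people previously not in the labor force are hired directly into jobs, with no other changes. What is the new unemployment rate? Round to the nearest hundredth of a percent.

New unemployment rate ≈ 4.34%.

Initially, labor force = 142.05 + 6.58 = 148.63 million, so u = 6.58/148.63 = 4.43%.
After the change, employed and labor force both rise by 3.12; unemployed unchanged → E = 145.17, U = 6.58, labor force = 151.75 million.
New unemployment rate = 6.58 / 151.75 = 4.34%.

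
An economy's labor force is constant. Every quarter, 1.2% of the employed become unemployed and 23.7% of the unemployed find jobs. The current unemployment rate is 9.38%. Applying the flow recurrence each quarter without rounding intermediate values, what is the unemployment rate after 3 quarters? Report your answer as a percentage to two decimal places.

With a fixed labor force, u_{t+1} = u_t + s·(1−u_t) − f·u_t = u_t·(1−s−f) + s.
Here 1−s−f = 0.751 and s = 0.012.
u_1 = 0.093800 × 0.751 + 0.012 = 0.082444.
u_2 = 0.082444 × 0.751 + 0.012 = 0.073915.
u_3 = 0.073915 × 0.751 + 0.012 = 0.067510.

Unemployment rate after three quarters ≈ 6.75%.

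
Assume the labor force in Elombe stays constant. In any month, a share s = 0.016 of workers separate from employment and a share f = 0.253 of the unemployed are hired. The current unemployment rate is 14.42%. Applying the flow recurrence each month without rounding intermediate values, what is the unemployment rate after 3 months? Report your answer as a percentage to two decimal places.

Unemployment rate after three months ≈ 9.26%.

With a fixed labor force, u_{t+1} = u_t + s·(1−u_t) − f·u_t = u_t·(1−s−f) + s.
Here 1−s−f = 0.731 and s = 0.016.
u_1 = 0.144200 × 0.731 + 0.016 = 0.121410.
u_2 = 0.121410 × 0.731 + 0.016 = 0.104751.
u_3 = 0.104751 × 0.731 + 0.016 = 0.092573.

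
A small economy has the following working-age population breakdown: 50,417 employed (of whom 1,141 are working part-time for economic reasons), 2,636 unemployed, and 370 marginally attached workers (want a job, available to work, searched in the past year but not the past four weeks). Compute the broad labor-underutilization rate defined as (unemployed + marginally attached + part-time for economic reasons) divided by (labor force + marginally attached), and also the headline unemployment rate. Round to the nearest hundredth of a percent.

Broad underutilization rate ≈ 7.76%; headline unemployment rate ≈ 4.97%.

Labor force = 50,417 + 2,636 = 53,053.
Numerator = 2,636 + 370 + 1,141 = 4,147.
Denominator = 53,053 + 370 = 53,423.
Broad rate = 4,147 / 53,423 = 7.76%.
Headline unemployment rate = 2,636 / 53,053 = 4.97%.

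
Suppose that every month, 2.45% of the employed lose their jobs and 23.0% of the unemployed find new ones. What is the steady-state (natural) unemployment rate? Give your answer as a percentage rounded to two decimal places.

Steady-state unemployment rate ≈ 9.63%.

At steady state the flows balance: s·E = f·U, so U/(E+U) = s/(s+f).
u* = 2.45 / (2.45 + 23.0) = 2.45 / 25.45 = 9.63%.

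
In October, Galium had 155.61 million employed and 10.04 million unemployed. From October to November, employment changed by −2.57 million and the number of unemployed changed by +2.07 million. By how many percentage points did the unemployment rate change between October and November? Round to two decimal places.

The unemployment rate changed by +1.27 percentage points.

October: labor force = 155.61 + 10.04 = 165.65; u = 10.04/165.65 = 6.06%.
November: labor force = 153.04 + 12.11 = 165.15; u = 12.11/165.15 = 7.33%.
Change = 7.33% − 6.06% = +1.27 pp.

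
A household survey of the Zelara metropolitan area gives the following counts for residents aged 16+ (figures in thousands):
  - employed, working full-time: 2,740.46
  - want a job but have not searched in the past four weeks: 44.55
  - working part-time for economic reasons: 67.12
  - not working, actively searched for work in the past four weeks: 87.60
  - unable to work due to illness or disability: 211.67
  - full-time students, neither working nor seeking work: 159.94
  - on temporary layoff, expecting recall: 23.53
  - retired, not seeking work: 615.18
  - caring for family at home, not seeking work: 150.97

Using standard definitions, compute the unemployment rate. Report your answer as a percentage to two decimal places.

Employed = 2,740.46 + 67.12 = 2,807.58 thousand (anyone who worked, including part-time for economic reasons, counts as employed).
Unemployed = 87.60 + 23.53 = 111.13 thousand (jobless and actively searching, or on temporary layoff).
Labor force = 2,807.58 + 111.13 = 2,918.71 thousand.
Unemployment rate = 111.13 / 2,918.71 = 3.81%.

Unemployment rate ≈ 3.81%.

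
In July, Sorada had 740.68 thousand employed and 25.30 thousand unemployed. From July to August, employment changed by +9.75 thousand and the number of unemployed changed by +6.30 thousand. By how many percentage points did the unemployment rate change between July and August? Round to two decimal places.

The unemployment rate changed by +0.74 percentage points.

July: labor force = 740.68 + 25.30 = 765.98; u = 25.30/765.98 = 3.30%.
August: labor force = 750.43 + 31.60 = 782.03; u = 31.60/782.03 = 4.04%.
Change = 4.04% − 3.30% = +0.74 pp.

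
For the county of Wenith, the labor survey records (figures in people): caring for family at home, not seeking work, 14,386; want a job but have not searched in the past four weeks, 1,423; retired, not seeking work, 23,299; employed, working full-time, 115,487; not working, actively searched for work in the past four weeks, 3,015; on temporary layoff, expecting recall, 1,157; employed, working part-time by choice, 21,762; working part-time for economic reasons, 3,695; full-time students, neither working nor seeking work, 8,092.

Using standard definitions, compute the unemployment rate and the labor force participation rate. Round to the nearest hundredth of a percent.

Unemployment rate ≈ 2.87%; labor force participation rate ≈ 75.46%.

Employed = 115,487 + 21,762 + 3,695 = 140,944 (anyone who worked, including part-time for economic reasons, counts as employed).
Unemployed = 3,015 + 1,157 = 4,172 (jobless and actively searching, or on temporary layoff).
Labor force = 140,944 + 4,172 = 145,116.
Not in labor force = 14,386 + 1,423 + 23,299 + 8,092 = 47,200 (those not working and not actively searching are outside the labor force — including those who want a job but have given up searching).
Civilian working-age population = 145,116 + 47,200 = 192,316.
Unemployment rate = 4,172 / 145,116 = 2.87%.
Labor force participation rate = 145,116 / 192,316 = 75.46%.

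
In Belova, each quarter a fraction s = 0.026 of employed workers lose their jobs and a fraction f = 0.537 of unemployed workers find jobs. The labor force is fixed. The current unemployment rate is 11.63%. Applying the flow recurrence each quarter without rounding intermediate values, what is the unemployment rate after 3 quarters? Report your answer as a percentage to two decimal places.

With a fixed labor force, u_{t+1} = u_t + s·(1−u_t) − f·u_t = u_t·(1−s−f) + s.
Here 1−s−f = 0.437 and s = 0.026.
u_1 = 0.116300 × 0.437 + 0.026 = 0.076823.
u_2 = 0.076823 × 0.437 + 0.026 = 0.059572.
u_3 = 0.059572 × 0.437 + 0.026 = 0.052033.

Unemployment rate after three quarters ≈ 5.20%.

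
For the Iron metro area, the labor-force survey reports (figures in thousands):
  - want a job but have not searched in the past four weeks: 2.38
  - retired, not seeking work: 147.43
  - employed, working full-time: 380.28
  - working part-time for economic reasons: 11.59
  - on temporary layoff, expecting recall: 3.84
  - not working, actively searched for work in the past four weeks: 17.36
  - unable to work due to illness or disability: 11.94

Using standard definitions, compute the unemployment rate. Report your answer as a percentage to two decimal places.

Unemployment rate ≈ 5.13%.

Employed = 380.28 + 11.59 = 391.87 thousand (anyone who worked, including part-time for economic reasons, counts as employed).
Unemployed = 3.84 + 17.36 = 21.20 thousand (jobless and actively searching, or on temporary layoff).
Labor force = 391.87 + 21.20 = 413.07 thousand.
Unemployment rate = 21.20 / 413.07 = 5.13%.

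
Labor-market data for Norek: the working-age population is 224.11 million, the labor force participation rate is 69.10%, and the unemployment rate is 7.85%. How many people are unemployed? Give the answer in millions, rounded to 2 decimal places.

Labor force = 0.6910 × 224.11 = 154.86 million.
Unemployed = 0.0785 × 154.86 ≈ 12.16 million.

About 12.16 million are unemployed.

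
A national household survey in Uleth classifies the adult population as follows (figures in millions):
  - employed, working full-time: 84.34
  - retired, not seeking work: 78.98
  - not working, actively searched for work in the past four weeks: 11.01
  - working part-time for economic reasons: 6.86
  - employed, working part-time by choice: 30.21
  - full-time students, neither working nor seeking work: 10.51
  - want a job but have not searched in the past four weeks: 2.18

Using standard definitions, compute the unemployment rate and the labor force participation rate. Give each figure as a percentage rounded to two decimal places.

Unemployment rate ≈ 8.31%; labor force participation rate ≈ 59.09%.

Employed = 84.34 + 6.86 + 30.21 = 121.41 million (anyone who worked, including part-time for economic reasons, counts as employed).
Unemployed = 11.01 million.
Labor force = 121.41 + 11.01 = 132.42 million.
Not in labor force = 78.98 + 10.51 + 2.18 = 91.67 million (those not working and not actively searching are outside the labor force — including those who want a job but have given up searching).
Civilian working-age population = 132.42 + 91.67 = 224.09 million.
Unemployment rate = 11.01 / 132.42 = 8.31%.
Labor force participation rate = 132.42 / 224.09 = 59.09%.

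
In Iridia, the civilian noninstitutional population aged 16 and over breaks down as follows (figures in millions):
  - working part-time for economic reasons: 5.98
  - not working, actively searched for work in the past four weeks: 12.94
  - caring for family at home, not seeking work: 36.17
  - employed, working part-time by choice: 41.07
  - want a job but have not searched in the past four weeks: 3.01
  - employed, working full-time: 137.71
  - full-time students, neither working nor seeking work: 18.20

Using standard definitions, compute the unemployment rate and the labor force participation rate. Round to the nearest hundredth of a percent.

Employed = 5.98 + 41.07 + 137.71 = 184.76 million (anyone who worked, including part-time for economic reasons, counts as employed).
Unemployed = 12.94 million.
Labor force = 184.76 + 12.94 = 197.70 million.
Not in labor force = 36.17 + 3.01 + 18.20 = 57.38 million (those not working and not actively searching are outside the labor force — including those who want a job but have given up searching).
Civilian working-age population = 197.70 + 57.38 = 255.08 million.
Unemployment rate = 12.94 / 197.70 = 6.55%.
Labor force participation rate = 197.70 / 255.08 = 77.51%.

Unemployment rate ≈ 6.55%; labor force participation rate ≈ 77.51%.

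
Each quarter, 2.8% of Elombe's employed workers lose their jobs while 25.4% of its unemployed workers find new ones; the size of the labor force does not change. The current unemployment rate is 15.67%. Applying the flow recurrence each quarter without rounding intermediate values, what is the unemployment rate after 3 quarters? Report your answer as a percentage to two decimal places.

Unemployment rate after three quarters ≈ 12.05%.

With a fixed labor force, u_{t+1} = u_t + s·(1−u_t) − f·u_t = u_t·(1−s−f) + s.
Here 1−s−f = 0.718 and s = 0.028.
u_1 = 0.156700 × 0.718 + 0.028 = 0.140511.
u_2 = 0.140511 × 0.718 + 0.028 = 0.128887.
u_3 = 0.128887 × 0.718 + 0.028 = 0.120541.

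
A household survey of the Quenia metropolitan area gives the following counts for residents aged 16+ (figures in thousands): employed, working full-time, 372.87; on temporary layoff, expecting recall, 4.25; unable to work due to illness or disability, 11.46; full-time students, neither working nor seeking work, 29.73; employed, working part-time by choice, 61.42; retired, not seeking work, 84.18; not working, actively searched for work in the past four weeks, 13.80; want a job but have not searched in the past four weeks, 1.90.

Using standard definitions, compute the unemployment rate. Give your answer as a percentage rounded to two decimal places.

Employed = 372.87 + 61.42 = 434.29 thousand.
Unemployed = 4.25 + 13.80 = 18.05 thousand (jobless and actively searching, or on temporary layoff).
Labor force = 434.29 + 18.05 = 452.34 thousand.
Unemployment rate = 18.05 / 452.34 = 3.99%.

Unemployment rate ≈ 3.99%.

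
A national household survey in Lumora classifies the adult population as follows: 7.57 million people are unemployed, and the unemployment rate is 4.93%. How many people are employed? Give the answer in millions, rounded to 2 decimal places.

Labor force = U / u = 7.57 / 0.0493 ≈ 153.55 million.
Employed = labor force − unemployed = 153.55 − 7.57 = 145.98 million.

About 145.98 million are employed.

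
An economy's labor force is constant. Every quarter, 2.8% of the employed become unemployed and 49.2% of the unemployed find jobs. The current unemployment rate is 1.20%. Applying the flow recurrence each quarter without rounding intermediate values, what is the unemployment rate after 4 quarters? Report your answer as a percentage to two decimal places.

With a fixed labor force, u_{t+1} = u_t + s·(1−u_t) − f·u_t = u_t·(1−s−f) + s.
Here 1−s−f = 0.480 and s = 0.028.
u_1 = 0.012000 × 0.480 + 0.028 = 0.033760.
u_2 = 0.033760 × 0.480 + 0.028 = 0.044205.
u_3 = 0.044205 × 0.480 + 0.028 = 0.049218.
u_4 = 0.049218 × 0.480 + 0.028 = 0.051625.

Unemployment rate after four quarters ≈ 5.16%.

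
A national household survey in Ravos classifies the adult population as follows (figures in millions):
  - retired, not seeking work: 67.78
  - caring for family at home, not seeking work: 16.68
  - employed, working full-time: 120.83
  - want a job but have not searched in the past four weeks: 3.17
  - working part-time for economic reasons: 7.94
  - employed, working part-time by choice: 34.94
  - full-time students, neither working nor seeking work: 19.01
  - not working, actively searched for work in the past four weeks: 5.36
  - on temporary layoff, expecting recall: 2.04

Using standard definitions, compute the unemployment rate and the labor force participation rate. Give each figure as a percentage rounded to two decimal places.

Unemployment rate ≈ 4.32%; labor force participation rate ≈ 61.61%.

Employed = 120.83 + 7.94 + 34.94 = 163.71 million (anyone who worked, including part-time for economic reasons, counts as employed).
Unemployed = 5.36 + 2.04 = 7.40 million (jobless and actively searching, or on temporary layoff).
Labor force = 163.71 + 7.40 = 171.11 million.
Not in labor force = 67.78 + 16.68 + 3.17 + 19.01 = 106.64 million (those not working and not actively searching are outside the labor force — including those who want a job but have given up searching).
Civilian working-age population = 171.11 + 106.64 = 277.75 million.
Unemployment rate = 7.40 / 171.11 = 4.32%.
Labor force participation rate = 171.11 / 277.75 = 61.61%.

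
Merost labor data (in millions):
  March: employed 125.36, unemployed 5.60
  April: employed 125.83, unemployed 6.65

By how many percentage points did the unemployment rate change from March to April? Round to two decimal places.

March: labor force = 125.36 + 5.60 = 130.96; u = 5.60/130.96 = 4.28%.
April: labor force = 125.83 + 6.65 = 132.48; u = 6.65/132.48 = 5.02%.
Change = 5.02% − 4.28% = +0.74 pp.

The unemployment rate changed by +0.74 percentage points.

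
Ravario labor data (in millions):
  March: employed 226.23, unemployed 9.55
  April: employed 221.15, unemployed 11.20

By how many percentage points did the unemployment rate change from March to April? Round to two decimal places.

The unemployment rate changed by +0.77 percentage points.

March: labor force = 226.23 + 9.55 = 235.78; u = 9.55/235.78 = 4.05%.
April: labor force = 221.15 + 11.20 = 232.35; u = 11.20/232.35 = 4.82%.
Change = 4.82% − 4.05% = +0.77 pp.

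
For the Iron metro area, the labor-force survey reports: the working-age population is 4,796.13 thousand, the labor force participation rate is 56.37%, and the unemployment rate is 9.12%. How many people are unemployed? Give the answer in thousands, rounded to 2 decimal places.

About 246.57 thousand are unemployed.

Labor force = 0.5637 × 4,796.13 = 2,703.58 thousand.
Unemployed = 0.0912 × 2,703.58 ≈ 246.57 thousand.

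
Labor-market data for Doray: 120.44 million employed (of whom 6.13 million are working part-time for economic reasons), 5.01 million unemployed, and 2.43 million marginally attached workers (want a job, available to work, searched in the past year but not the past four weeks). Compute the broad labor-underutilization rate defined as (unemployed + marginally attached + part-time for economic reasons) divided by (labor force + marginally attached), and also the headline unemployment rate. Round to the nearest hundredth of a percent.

Labor force = 120.44 + 5.01 = 125.45 million.
Numerator = 5.01 + 2.43 + 6.13 = 13.57 million.
Denominator = 125.45 + 2.43 = 127.88 million.
Broad rate = 13.57 / 127.88 = 10.61%.
Headline unemployment rate = 5.01 / 125.45 = 3.99%.

Broad underutilization rate ≈ 10.61%; headline unemployment rate ≈ 3.99%.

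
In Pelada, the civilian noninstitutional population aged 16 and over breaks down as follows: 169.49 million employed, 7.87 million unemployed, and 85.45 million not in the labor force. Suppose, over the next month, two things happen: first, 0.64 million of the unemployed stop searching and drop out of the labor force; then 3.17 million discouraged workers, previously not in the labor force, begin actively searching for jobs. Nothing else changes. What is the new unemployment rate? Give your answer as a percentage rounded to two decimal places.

Initially, labor force = 169.49 + 7.87 = 177.36 million, so u = 7.87/177.36 = 4.44%.
After the first change, unemployed and labor force both fall by 0.64 → E = 169.49, U = 7.23, labor force = 176.72 million.
After the second change, unemployed and labor force both rise by 3.17 → E = 169.49, U = 10.40, labor force = 179.89 million.
New unemployment rate = 10.40 / 179.89 = 5.78%.

New unemployment rate ≈ 5.78%.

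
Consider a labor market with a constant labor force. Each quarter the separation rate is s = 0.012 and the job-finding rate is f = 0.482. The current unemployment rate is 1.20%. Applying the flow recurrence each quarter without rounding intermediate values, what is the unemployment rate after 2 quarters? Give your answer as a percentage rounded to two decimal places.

With a fixed labor force, u_{t+1} = u_t + s·(1−u_t) − f·u_t = u_t·(1−s−f) + s.
Here 1−s−f = 0.506 and s = 0.012.
u_1 = 0.012000 × 0.506 + 0.012 = 0.018072.
u_2 = 0.018072 × 0.506 + 0.012 = 0.021144.

Unemployment rate after two quarters ≈ 2.11%.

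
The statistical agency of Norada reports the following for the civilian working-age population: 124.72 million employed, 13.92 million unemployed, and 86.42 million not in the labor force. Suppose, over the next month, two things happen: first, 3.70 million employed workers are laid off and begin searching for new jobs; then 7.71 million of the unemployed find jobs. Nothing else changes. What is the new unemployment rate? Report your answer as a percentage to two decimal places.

New unemployment rate ≈ 7.15%.

Initially, labor force = 124.72 + 13.92 = 138.64 million, so u = 13.92/138.64 = 10.04%.
After the first change, employed falls and unemployed rises by 3.70; labor force unchanged → E = 121.02, U = 17.62, labor force = 138.64 million.
After the second change, unemployed falls and employed rises by 7.71; labor force unchanged → E = 128.73, U = 9.91, labor force = 138.64 million.
New unemployment rate = 9.91 / 138.64 = 7.15%.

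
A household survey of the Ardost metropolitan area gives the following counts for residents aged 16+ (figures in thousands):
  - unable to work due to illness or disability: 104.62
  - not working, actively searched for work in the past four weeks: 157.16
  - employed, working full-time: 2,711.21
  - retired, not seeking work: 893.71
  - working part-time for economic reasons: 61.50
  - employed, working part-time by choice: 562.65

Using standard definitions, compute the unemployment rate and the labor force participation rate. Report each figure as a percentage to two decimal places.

Employed = 2,711.21 + 61.50 + 562.65 = 3,335.36 thousand (anyone who worked, including part-time for economic reasons, counts as employed).
Unemployed = 157.16 thousand.
Labor force = 3,335.36 + 157.16 = 3,492.52 thousand.
Not in labor force = 104.62 + 893.71 = 998.33 thousand (those not working and not actively searching are outside the labor force).
Civilian working-age population = 3,492.52 + 998.33 = 4,490.85 thousand.
Unemployment rate = 157.16 / 3,492.52 = 4.50%.
Labor force participation rate = 3,492.52 / 4,490.85 = 77.77%.

Unemployment rate ≈ 4.50%; labor force participation rate ≈ 77.77%.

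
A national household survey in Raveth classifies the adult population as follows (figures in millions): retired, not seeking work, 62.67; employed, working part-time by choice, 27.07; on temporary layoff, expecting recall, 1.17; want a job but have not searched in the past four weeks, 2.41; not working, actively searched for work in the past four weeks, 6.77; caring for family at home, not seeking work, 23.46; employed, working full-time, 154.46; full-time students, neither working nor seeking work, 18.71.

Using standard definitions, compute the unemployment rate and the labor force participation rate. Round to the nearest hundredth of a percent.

Employed = 27.07 + 154.46 = 181.53 million.
Unemployed = 1.17 + 6.77 = 7.94 million (jobless and actively searching, or on temporary layoff).
Labor force = 181.53 + 7.94 = 189.47 million.
Not in labor force = 62.67 + 2.41 + 23.46 + 18.71 = 107.25 million (those not working and not actively searching are outside the labor force — including those who want a job but have given up searching).
Civilian working-age population = 189.47 + 107.25 = 296.72 million.
Unemployment rate = 7.94 / 189.47 = 4.19%.
Labor force participation rate = 189.47 / 296.72 = 63.85%.

Unemployment rate ≈ 4.19%; labor force participation rate ≈ 63.85%.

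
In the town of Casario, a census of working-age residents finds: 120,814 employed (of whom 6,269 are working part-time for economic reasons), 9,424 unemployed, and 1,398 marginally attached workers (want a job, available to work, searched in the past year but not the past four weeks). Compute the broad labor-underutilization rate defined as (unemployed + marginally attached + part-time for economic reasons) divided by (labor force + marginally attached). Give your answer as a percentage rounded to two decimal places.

Broad underutilization rate ≈ 12.98%.

Labor force = 120,814 + 9,424 = 130,238.
Numerator = 9,424 + 1,398 + 6,269 = 17,091.
Denominator = 130,238 + 1,398 = 131,636.
Broad rate = 17,091 / 131,636 = 12.98%.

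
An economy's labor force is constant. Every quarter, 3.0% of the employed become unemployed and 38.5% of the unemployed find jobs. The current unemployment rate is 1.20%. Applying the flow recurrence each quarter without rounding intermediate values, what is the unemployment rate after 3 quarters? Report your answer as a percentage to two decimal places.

Unemployment rate after three quarters ≈ 6.02%.

With a fixed labor force, u_{t+1} = u_t + s·(1−u_t) − f·u_t = u_t·(1−s−f) + s.
Here 1−s−f = 0.585 and s = 0.030.
u_1 = 0.012000 × 0.585 + 0.030 = 0.037020.
u_2 = 0.037020 × 0.585 + 0.030 = 0.051657.
u_3 = 0.051657 × 0.585 + 0.030 = 0.060219.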